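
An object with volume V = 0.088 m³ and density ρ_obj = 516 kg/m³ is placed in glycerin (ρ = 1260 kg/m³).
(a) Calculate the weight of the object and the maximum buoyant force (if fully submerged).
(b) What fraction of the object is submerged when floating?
(a) W=rho_obj*g*V=516*9.81*0.088=445.5 N; F_B(max)=rho*g*V=1260*9.81*0.088=1087.7 N
(b) Floating fraction=rho_obj/rho=516/1260=0.410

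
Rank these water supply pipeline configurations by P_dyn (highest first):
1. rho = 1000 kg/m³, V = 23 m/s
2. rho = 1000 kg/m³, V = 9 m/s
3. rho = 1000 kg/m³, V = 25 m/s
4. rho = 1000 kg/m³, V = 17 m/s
Case 1: P_dyn = 264.5 kPa
Case 2: P_dyn = 40.5 kPa
Case 3: P_dyn = 312.5 kPa
Case 4: P_dyn = 144.5 kPa
Ranking (highest first): 3, 1, 4, 2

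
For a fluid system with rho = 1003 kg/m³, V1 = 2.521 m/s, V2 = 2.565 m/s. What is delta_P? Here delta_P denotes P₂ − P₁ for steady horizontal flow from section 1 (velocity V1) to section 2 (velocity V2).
Formula: \Delta P = \frac{1}{2} \rho (V_1^2 - V_2^2)
delta_P = 0.5·1003·(2.521² − 2.565²)/1000 = -0.1122 kPa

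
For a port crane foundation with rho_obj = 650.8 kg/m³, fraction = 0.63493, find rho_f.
Formula: f_{sub} = \frac{\rho_{obj}}{\rho_f}
Substituting knowns: 0.63493 = 650.8/rho_f
Solving for rho_f: rho_f = 650.8/0.63493 = 1025 kg/m³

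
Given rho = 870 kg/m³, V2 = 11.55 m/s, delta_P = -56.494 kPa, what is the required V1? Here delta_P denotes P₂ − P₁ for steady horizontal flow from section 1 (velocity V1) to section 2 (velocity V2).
Formula: \Delta P = \frac{1}{2} \rho (V_1^2 - V_2^2)
Substituting knowns: -56.494 = 0.5·870·(V1² − 11.55²)/1000
Solving for V1: V1 = √(11.55² + 2·(-56.494·1000)/870) = 1.879 m/s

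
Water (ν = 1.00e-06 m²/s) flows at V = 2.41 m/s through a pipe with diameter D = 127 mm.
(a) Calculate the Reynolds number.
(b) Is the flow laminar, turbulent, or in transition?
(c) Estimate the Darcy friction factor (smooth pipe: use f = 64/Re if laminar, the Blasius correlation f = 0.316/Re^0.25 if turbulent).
(a) Re = V·D/ν = 2.41·0.127/1.00e-06 = 306070
(b) Flow regime: turbulent (Re > 4000)
(c) Friction factor: f = 0.316/Re^0.25 = 0.316/306070^0.25 = 0.01343 (Blasius is strictly valid for Re ≲ 1e5; used here as the smooth-pipe estimate the problem specifies)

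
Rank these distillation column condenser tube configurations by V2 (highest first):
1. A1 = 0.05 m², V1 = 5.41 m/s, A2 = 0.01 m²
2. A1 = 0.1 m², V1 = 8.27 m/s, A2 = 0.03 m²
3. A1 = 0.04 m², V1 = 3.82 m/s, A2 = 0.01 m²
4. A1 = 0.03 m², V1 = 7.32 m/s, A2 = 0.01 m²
Case 1: V2 = 27.05 m/s
Case 2: V2 = 27.57 m/s
Case 3: V2 = 15.28 m/s
Case 4: V2 = 21.96 m/s
Ranking (highest first): 2, 1, 4, 3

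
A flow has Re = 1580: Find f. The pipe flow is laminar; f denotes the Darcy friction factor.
Formula: f = \frac{64}{Re}
f = 64/1580 = 0.04051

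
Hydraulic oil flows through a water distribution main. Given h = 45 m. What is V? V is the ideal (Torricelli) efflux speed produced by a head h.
Formula: V = \sqrt{2 g h}
V = √(2·9.81·45) = 29.71 m/s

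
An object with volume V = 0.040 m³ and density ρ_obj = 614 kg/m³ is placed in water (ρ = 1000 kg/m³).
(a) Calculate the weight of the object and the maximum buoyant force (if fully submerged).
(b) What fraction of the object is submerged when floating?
(a) W=rho_obj*g*V=614*9.81*0.040=240.9 N; F_B(max)=rho*g*V=1000*9.81*0.040=392.4 N
(b) Floating fraction=rho_obj/rho=614/1000=0.614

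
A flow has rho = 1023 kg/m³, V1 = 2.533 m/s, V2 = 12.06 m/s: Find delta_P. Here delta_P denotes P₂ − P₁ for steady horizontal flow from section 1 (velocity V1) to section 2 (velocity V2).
Formula: \Delta P = \frac{1}{2} \rho (V_1^2 - V_2^2)
delta_P = 0.5·1023·(2.533² − 12.06²)/1000 = -71.11 kPa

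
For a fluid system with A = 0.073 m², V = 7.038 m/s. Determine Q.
Formula: Q = A V
Q = 0.073·7.038·1000 = 513.8 L/s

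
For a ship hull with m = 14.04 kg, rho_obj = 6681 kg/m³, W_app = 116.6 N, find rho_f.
Formula: W_{app} = mg\left(1 - \frac{\rho_f}{\rho_{obj}}\right)
Substituting knowns: 116.6 = 14.04·9.81·(1 − rho_f/6681)
Solving for rho_f: rho_f = 6681·(1 − 116.6/(14.04·9.81)) = 1025 kg/m³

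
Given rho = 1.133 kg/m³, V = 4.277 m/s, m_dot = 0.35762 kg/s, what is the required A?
Formula: \dot{m} = \rho A V
Substituting knowns: 0.35762 = 1.133·A·4.277
Solving for A: A = 0.35762/(1.133·4.277) = 0.0738 m²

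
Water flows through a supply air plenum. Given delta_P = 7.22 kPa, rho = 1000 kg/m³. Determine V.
Formula: V = \sqrt{\frac{2 \Delta P}{\rho}}
V = √(2·(7.22·1000)/1000) = 3.8 m/s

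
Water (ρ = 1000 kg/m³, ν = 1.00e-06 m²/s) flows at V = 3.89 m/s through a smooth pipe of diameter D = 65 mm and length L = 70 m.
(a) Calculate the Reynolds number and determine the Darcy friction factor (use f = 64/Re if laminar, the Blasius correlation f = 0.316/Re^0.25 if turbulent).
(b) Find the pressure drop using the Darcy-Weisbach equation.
(a) Re = V·D/ν = 3.89·0.065/1.00e-06 = 252850 → turbulent (Re > 4000); f = 0.316/Re^0.25 = 0.316/252850^0.25 = 0.014092 (Blasius is strictly valid for Re ≲ 1e5; used here as the smooth-pipe estimate the problem specifies)
(b) Darcy-Weisbach: ΔP = f·(L/D)·½ρV²/1000 = 0.014092·(70/0.065)·½·1000·3.89²/1000 = 114.8 kPa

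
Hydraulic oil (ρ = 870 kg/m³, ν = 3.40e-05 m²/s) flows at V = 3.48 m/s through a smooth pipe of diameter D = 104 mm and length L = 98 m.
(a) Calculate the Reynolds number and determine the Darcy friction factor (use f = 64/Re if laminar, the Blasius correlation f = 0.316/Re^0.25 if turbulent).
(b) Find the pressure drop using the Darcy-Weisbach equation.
(a) Re = V·D/ν = 3.48·0.104/3.40e-05 = 10645 → turbulent (Re > 4000); f = 0.316/Re^0.25 = 0.316/10645^0.25 = 0.03111
(b) Darcy-Weisbach: ΔP = f·(L/D)·½ρV²/1000 = 0.03111·(98/0.104)·½·870·3.48²/1000 = 154.4 kPa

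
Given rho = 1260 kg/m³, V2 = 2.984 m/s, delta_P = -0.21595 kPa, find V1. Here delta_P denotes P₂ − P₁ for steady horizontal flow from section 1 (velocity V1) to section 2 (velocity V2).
Formula: \Delta P = \frac{1}{2} \rho (V_1^2 - V_2^2)
Substituting knowns: -0.21595 = 0.5·1260·(V1² − 2.984²)/1000
Solving for V1: V1 = √(2.984² + 2·(-0.21595·1000)/1260) = 2.926 m/s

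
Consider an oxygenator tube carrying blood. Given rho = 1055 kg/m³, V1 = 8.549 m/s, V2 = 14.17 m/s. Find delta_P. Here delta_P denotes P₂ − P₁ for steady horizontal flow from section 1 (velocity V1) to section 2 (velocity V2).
Formula: \Delta P = \frac{1}{2} \rho (V_1^2 - V_2^2)
delta_P = 0.5·1055·(8.549² − 14.17²)/1000 = -67.36 kPa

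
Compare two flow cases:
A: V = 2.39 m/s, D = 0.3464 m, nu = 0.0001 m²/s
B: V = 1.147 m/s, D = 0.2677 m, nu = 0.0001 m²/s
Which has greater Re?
Re(A) = 8279, Re(B) = 3071. Answer: A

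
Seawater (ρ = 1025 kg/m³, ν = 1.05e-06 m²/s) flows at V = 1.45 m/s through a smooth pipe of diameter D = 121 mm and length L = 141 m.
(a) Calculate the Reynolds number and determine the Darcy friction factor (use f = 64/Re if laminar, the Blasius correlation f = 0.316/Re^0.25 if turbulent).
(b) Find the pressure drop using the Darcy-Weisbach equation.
(a) Re = V·D/ν = 1.45·0.121/1.05e-06 = 167100 → turbulent (Re > 4000); f = 0.316/Re^0.25 = 0.316/167100^0.25 = 0.015629 (Blasius is strictly valid for Re ≲ 1e5; used here as the smooth-pipe estimate the problem specifies)
(b) Darcy-Weisbach: ΔP = f·(L/D)·½ρV²/1000 = 0.015629·(141/0.121)·½·1025·1.45²/1000 = 19.62 kPa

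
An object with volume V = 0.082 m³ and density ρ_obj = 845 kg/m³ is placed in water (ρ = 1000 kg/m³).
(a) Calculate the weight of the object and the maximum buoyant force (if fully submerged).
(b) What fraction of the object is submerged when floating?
(a) W=rho_obj*g*V=845*9.81*0.082=679.7 N; F_B(max)=rho*g*V=1000*9.81*0.082=804.4 N
(b) Floating fraction=rho_obj/rho=845/1000=0.845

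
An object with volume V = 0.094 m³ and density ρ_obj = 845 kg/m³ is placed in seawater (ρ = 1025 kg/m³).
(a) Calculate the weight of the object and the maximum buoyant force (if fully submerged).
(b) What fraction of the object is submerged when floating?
(a) W=rho_obj*g*V=845*9.81*0.094=779.2 N; F_B(max)=rho*g*V=1025*9.81*0.094=945.2 N
(b) Floating fraction=rho_obj/rho=845/1025=0.824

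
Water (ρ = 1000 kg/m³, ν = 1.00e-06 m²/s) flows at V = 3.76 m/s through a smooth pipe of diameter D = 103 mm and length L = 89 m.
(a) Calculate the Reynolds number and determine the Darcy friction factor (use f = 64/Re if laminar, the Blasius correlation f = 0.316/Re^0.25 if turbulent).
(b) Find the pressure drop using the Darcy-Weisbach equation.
(a) Re = V·D/ν = 3.76·0.103/1.00e-06 = 387280 → turbulent (Re > 4000); f = 0.316/Re^0.25 = 0.316/387280^0.25 = 0.012667 (Blasius is strictly valid for Re ≲ 1e5; used here as the smooth-pipe estimate the problem specifies)
(b) Darcy-Weisbach: ΔP = f·(L/D)·½ρV²/1000 = 0.012667·(89/0.103)·½·1000·3.76²/1000 = 77.37 kPa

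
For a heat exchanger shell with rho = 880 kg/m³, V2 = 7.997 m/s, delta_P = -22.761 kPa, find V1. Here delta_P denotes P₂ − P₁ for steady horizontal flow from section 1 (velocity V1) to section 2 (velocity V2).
Formula: \Delta P = \frac{1}{2} \rho (V_1^2 - V_2^2)
Substituting knowns: -22.761 = 0.5·880·(V1² − 7.997²)/1000
Solving for V1: V1 = √(7.997² + 2·(-22.761·1000)/880) = 3.496 m/s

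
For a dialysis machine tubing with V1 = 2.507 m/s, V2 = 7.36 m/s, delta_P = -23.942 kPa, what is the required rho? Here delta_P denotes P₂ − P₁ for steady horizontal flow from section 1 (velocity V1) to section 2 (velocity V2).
Formula: \Delta P = \frac{1}{2} \rho (V_1^2 - V_2^2)
Substituting knowns: -23.942 = 0.5·rho·(2.507² − 7.36²)/1000
Solving for rho: rho = 2·(-23.942·1000)/(2.507² − 7.36²) = 1000 kg/m³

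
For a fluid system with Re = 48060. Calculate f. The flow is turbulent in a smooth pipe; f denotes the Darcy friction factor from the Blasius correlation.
Formula: f = \frac{0.316}{Re^{0.25}}
f = 0.316/48060^0.25 = 0.02134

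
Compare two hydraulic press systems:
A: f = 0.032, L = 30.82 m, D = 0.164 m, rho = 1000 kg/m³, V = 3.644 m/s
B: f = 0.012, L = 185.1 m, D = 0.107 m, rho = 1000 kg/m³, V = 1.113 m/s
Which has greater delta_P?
delta_P(A) = 39.93 kPa, delta_P(B) = 12.86 kPa. Answer: A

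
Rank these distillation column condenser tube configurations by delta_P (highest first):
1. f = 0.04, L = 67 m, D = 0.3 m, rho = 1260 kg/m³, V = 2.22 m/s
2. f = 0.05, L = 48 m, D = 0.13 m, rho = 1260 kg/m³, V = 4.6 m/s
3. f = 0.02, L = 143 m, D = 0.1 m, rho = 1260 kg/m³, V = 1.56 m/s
Case 1: delta_P = 27.74 kPa
Case 2: delta_P = 246.1 kPa
Case 3: delta_P = 43.85 kPa
Ranking (highest first): 2, 3, 1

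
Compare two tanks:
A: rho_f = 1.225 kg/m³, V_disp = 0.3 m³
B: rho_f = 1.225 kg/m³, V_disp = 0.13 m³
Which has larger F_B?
F_B(A) = 3.605 N, F_B(B) = 1.562 N. Answer: A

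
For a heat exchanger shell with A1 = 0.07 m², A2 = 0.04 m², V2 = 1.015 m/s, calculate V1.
Formula: V_2 = \frac{A_1 V_1}{A_2}
Substituting knowns: 1.015 = 0.07·V1/0.04
Solving for V1: V1 = 1.015·0.04/0.07 = 0.58 m/s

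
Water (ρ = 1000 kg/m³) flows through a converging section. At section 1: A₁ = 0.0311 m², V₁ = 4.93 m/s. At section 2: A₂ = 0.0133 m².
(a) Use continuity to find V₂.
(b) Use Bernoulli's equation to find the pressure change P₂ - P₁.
(a) Continuity: A₁V₁=A₂V₂ -> V₂=A₁V₁/A₂=0.0311*4.93/0.0133=11.53 m/s
(b) Bernoulli: P₂-P₁=0.5*rho*(V₁^2-V₂^2)/1000=0.5*1000*(4.93^2-11.53^2)/1000=-54.32 kPa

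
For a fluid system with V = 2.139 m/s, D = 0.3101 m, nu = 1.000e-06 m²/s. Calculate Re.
Formula: Re = \frac{V D}{\nu}
Re = 2.139·0.3101/1.000e-06 = 663304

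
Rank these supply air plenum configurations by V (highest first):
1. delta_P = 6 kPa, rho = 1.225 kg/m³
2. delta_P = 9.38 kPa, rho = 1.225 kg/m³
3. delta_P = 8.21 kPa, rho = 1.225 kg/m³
Case 1: V = 98.97 m/s
Case 2: V = 123.8 m/s
Case 3: V = 115.8 m/s
Ranking (highest first): 2, 3, 1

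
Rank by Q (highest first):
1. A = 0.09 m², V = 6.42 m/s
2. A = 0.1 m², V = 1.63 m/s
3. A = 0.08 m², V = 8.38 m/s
Case 1: Q = 577.8 L/s
Case 2: Q = 163 L/s
Case 3: Q = 670.4 L/s
Ranking (highest first): 3, 1, 2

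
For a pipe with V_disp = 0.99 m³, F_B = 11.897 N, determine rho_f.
Formula: F_B = \rho_f g V_{disp}
Substituting knowns: 11.897 = rho_f·9.81·0.99
Solving for rho_f: rho_f = 11.897/(9.81·0.99) = 1.225 kg/m³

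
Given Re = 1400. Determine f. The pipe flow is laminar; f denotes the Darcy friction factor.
Formula: f = \frac{64}{Re}
f = 64/1400 = 0.04571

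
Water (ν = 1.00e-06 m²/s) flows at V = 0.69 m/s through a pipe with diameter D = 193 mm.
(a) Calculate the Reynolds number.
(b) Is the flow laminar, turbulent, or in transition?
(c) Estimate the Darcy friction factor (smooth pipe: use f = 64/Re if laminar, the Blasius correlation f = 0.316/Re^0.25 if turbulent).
(a) Re = V·D/ν = 0.69·0.193/1.00e-06 = 133170
(b) Flow regime: turbulent (Re > 4000)
(c) Friction factor: f = 0.316/Re^0.25 = 0.316/133170^0.25 = 0.01654 (Blasius is strictly valid for Re ≲ 1e5; used here as the smooth-pipe estimate the problem specifies)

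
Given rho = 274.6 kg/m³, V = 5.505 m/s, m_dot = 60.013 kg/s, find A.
Formula: \dot{m} = \rho A V
Substituting knowns: 60.013 = 274.6·A·5.505
Solving for A: A = 60.013/(274.6·5.505) = 0.0397 m²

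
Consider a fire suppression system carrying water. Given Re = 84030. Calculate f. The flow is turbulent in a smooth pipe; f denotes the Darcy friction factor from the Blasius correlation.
Formula: f = \frac{0.316}{Re^{0.25}}
f = 0.316/84030^0.25 = 0.01856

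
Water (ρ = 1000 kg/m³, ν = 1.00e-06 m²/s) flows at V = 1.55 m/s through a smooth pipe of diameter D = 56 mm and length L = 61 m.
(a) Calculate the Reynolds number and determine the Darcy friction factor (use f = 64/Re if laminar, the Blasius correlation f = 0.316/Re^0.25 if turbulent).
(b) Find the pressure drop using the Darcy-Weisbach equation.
(a) Re = V·D/ν = 1.55·0.056/1.00e-06 = 86800 → turbulent (Re > 4000); f = 0.316/Re^0.25 = 0.316/86800^0.25 = 0.01841
(b) Darcy-Weisbach: ΔP = f·(L/D)·½ρV²/1000 = 0.01841·(61/0.056)·½·1000·1.55²/1000 = 24.09 kPa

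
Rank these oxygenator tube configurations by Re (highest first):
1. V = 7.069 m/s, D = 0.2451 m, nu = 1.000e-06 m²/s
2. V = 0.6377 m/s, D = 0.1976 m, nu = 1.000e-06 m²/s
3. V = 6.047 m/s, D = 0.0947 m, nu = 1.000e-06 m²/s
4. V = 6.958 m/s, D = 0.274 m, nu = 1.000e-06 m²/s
Case 1: Re = 1.733e+06
Case 2: Re = 126010
Case 3: Re = 572651
Case 4: Re = 1.906e+06
Ranking (highest first): 4, 1, 3, 2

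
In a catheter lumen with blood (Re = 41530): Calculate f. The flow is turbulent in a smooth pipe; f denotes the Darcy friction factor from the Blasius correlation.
Formula: f = \frac{0.316}{Re^{0.25}}
f = 0.316/41530^0.25 = 0.02214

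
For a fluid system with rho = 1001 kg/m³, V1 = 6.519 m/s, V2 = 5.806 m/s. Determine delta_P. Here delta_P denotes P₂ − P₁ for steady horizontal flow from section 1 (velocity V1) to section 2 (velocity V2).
Formula: \Delta P = \frac{1}{2} \rho (V_1^2 - V_2^2)
delta_P = 0.5·1001·(6.519² − 5.806²)/1000 = 4.398 kPa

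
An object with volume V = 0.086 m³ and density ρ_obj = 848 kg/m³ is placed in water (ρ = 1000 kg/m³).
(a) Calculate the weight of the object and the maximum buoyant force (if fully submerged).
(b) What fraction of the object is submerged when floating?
(a) W=rho_obj*g*V=848*9.81*0.086=715.4 N; F_B(max)=rho*g*V=1000*9.81*0.086=843.7 N
(b) Floating fraction=rho_obj/rho=848/1000=0.848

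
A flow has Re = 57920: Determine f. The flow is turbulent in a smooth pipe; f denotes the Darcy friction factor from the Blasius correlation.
Formula: f = \frac{0.316}{Re^{0.25}}
f = 0.316/57920^0.25 = 0.02037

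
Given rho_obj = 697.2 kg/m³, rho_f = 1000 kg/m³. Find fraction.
Formula: f_{sub} = \frac{\rho_{obj}}{\rho_f}
fraction = 697.2/1000 = 0.6972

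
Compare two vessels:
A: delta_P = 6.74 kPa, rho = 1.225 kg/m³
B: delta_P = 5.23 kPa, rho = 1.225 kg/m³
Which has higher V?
V(A) = 104.9 m/s, V(B) = 92.41 m/s. Answer: A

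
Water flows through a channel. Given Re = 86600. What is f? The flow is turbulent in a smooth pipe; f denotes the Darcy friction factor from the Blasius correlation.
Formula: f = \frac{0.316}{Re^{0.25}}
f = 0.316/86600^0.25 = 0.01842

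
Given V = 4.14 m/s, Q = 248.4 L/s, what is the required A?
Formula: Q = A V
Substituting knowns: 248.4 = A·4.14·1000
Solving for A: A = (248.4/1000)/4.14 = 0.06 m²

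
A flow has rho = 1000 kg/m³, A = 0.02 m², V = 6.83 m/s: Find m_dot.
Formula: \dot{m} = \rho A V
m_dot = 1000·0.02·6.83 = 136.6 kg/s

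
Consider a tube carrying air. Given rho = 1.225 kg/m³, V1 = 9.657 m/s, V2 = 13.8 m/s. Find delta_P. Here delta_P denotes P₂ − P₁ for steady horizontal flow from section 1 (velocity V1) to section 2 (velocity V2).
Formula: \Delta P = \frac{1}{2} \rho (V_1^2 - V_2^2)
delta_P = 0.5·1.225·(9.657² − 13.8²)/1000 = -0.05952 kPa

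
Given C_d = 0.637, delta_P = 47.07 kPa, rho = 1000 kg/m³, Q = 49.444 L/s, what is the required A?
Formula: Q = C_d A \sqrt{\frac{2 \Delta P}{\rho}}
Substituting knowns: 49.444 = 0.637·A·√(2·(47.07·1000)/1000)·1000
Solving for A: A = (49.444/1000)/(0.637·√(2·(47.07·1000)/1000)) = 0.008 m²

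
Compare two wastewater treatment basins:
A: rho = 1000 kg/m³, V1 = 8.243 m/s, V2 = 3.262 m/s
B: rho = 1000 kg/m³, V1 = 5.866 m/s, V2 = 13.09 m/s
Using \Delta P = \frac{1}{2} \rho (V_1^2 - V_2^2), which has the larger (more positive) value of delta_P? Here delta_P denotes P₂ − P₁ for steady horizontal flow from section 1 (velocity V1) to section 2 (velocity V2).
delta_P(A) = 28.65 kPa, delta_P(B) = -68.47 kPa. Answer: A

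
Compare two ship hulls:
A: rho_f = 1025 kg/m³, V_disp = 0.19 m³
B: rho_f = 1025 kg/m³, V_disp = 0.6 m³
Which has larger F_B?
F_B(A) = 1910 N, F_B(B) = 6033 N. Answer: B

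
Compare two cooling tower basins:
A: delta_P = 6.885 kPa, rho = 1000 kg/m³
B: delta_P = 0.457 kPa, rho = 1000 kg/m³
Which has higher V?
V(A) = 3.711 m/s, V(B) = 0.956 m/s. Answer: A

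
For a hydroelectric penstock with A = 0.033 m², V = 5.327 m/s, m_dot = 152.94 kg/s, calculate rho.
Formula: \dot{m} = \rho A V
Substituting knowns: 152.94 = rho·0.033·5.327
Solving for rho: rho = 152.94/(0.033·5.327) = 870 kg/m³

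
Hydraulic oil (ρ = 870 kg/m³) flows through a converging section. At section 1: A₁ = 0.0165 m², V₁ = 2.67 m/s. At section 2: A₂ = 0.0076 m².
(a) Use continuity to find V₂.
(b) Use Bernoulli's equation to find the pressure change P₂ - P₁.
(a) Continuity: A₁V₁=A₂V₂ -> V₂=A₁V₁/A₂=0.0165*2.67/0.0076=5.80 m/s
(b) Bernoulli: P₂-P₁=0.5*rho*(V₁^2-V₂^2)/1000=0.5*870*(2.67^2-5.80^2)/1000=-11.53 kPa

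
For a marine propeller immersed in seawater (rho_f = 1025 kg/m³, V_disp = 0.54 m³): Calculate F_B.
Formula: F_B = \rho_f g V_{disp}
F_B = 1025·9.81·0.54 = 5430 N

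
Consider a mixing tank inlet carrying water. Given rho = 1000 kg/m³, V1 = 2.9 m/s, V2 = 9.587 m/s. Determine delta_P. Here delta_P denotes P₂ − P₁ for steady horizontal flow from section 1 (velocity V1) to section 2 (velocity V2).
Formula: \Delta P = \frac{1}{2} \rho (V_1^2 - V_2^2)
delta_P = 0.5·1000·(2.9² − 9.587²)/1000 = -41.75 kPa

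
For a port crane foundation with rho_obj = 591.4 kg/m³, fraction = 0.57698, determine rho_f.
Formula: f_{sub} = \frac{\rho_{obj}}{\rho_f}
Substituting knowns: 0.57698 = 591.4/rho_f
Solving for rho_f: rho_f = 591.4/0.57698 = 1025 kg/m³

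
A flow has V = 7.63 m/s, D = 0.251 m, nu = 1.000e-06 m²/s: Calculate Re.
Formula: Re = \frac{V D}{\nu}
Re = 7.63·0.251/1.000e-06 = 1.915e+06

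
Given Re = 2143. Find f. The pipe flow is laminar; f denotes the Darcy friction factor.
Formula: f = \frac{64}{Re}
f = 64/2143 = 0.02986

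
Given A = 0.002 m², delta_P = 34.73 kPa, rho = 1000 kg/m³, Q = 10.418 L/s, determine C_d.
Formula: Q = C_d A \sqrt{\frac{2 \Delta P}{\rho}}
Substituting knowns: 10.418 = C_d·0.002·√(2·(34.73·1000)/1000)·1000
Solving for C_d: C_d = (10.418/1000)/(0.002·√(2·(34.73·1000)/1000)) = 0.625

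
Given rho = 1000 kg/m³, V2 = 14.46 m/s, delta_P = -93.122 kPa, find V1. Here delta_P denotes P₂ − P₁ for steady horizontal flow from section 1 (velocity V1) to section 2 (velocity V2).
Formula: \Delta P = \frac{1}{2} \rho (V_1^2 - V_2^2)
Substituting knowns: -93.122 = 0.5·1000·(V1² − 14.46²)/1000
Solving for V1: V1 = √(14.46² + 2·(-93.122·1000)/1000) = 4.78 m/s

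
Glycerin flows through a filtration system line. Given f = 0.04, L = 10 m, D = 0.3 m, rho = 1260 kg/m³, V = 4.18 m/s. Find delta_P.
Formula: \Delta P = f \frac{L}{D} \frac{\rho V^2}{2}
delta_P = 0.04·(10/0.3)·0.5·1260·4.18²/1000 = 14.68 kPa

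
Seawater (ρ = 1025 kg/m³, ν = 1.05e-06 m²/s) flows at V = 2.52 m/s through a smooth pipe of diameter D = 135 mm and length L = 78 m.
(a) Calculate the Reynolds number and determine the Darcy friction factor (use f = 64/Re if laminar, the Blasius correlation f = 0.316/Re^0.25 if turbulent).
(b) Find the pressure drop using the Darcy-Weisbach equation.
(a) Re = V·D/ν = 2.52·0.135/1.05e-06 = 324000 → turbulent (Re > 4000); f = 0.316/Re^0.25 = 0.316/324000^0.25 = 0.013245 (Blasius is strictly valid for Re ≲ 1e5; used here as the smooth-pipe estimate the problem specifies)
(b) Darcy-Weisbach: ΔP = f·(L/D)·½ρV²/1000 = 0.013245·(78/0.135)·½·1025·2.52²/1000 = 24.91 kPa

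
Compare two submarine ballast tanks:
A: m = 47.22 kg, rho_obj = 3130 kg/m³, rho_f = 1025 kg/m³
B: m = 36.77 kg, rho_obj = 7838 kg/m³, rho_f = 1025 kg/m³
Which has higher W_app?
W_app(A) = 311.5 N, W_app(B) = 313.5 N. Answer: B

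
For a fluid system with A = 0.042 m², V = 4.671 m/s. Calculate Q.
Formula: Q = A V
Q = 0.042·4.671·1000 = 196.2 L/s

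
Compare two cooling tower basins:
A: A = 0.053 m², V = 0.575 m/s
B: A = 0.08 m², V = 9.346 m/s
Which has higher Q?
Q(A) = 30.47 L/s, Q(B) = 747.7 L/s. Answer: B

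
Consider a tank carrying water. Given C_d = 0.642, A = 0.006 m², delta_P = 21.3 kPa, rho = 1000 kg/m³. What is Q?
Formula: Q = C_d A \sqrt{\frac{2 \Delta P}{\rho}}
Q = 0.642·0.006·√(2·(21.3·1000)/1000)·1000 = 25.14 L/s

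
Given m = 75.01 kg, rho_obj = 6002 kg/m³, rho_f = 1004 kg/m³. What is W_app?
Formula: W_{app} = mg\left(1 - \frac{\rho_f}{\rho_{obj}}\right)
W_app = 75.01·9.81·(1 − 1004/6002) = 612.8 N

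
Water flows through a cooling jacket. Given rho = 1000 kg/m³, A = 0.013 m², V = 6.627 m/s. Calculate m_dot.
Formula: \dot{m} = \rho A V
m_dot = 1000·0.013·6.627 = 86.15 kg/s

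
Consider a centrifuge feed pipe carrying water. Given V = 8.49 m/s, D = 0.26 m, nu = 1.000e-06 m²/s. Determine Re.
Formula: Re = \frac{V D}{\nu}
Re = 8.49·0.26/1.000e-06 = 2.207e+06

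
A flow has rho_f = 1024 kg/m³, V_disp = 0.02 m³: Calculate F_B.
Formula: F_B = \rho_f g V_{disp}
F_B = 1024·9.81·0.02 = 200.9 N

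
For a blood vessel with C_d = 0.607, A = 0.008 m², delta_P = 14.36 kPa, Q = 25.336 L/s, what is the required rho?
Formula: Q = C_d A \sqrt{\frac{2 \Delta P}{\rho}}
Substituting knowns: 25.336 = 0.607·0.008·√(2·(14.36·1000)/rho)·1000
Solving for rho: rho = 2·(14.36·1000)/((25.336/1000)/(0.607·0.008))² = 1055 kg/m³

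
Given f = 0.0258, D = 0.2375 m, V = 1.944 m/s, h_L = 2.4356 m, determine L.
Formula: h_L = f \frac{L}{D} \frac{V^2}{2g}
Substituting knowns: 2.4356 = 0.0258·(L/0.2375)·1.944²/(2·9.81)
Solving for L: L = 2.4356·2·9.81·0.2375/(0.0258·1.944²) = 116.4 m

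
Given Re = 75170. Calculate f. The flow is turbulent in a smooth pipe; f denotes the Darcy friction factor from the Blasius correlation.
Formula: f = \frac{0.316}{Re^{0.25}}
f = 0.316/75170^0.25 = 0.01908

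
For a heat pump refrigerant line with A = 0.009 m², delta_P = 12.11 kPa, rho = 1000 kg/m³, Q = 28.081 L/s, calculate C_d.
Formula: Q = C_d A \sqrt{\frac{2 \Delta P}{\rho}}
Substituting knowns: 28.081 = C_d·0.009·√(2·(12.11·1000)/1000)·1000
Solving for C_d: C_d = (28.081/1000)/(0.009·√(2·(12.11·1000)/1000)) = 0.634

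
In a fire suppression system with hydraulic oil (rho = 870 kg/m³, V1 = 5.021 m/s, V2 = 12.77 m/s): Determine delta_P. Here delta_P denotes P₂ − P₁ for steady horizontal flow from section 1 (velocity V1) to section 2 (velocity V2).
Formula: \Delta P = \frac{1}{2} \rho (V_1^2 - V_2^2)
delta_P = 0.5·870·(5.021² − 12.77²)/1000 = -59.97 kPa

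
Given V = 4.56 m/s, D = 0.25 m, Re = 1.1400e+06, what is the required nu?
Formula: Re = \frac{V D}{\nu}
Substituting knowns: 1.1400e+06 = 4.56·0.25/nu
Solving for nu: nu = 4.56·0.25/1.1400e+06 = 1.000e-06 m²/s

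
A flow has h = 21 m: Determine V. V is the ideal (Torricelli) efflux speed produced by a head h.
Formula: V = \sqrt{2 g h}
V = √(2·9.81·21) = 20.3 m/s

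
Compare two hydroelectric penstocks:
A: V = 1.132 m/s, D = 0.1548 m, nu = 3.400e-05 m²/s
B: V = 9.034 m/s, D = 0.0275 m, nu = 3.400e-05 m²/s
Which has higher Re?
Re(A) = 5154, Re(B) = 7307. Answer: B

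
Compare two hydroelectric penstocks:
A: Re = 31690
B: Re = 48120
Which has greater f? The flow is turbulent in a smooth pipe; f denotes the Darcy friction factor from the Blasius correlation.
f(A) = 0.02368, f(B) = 0.02134. Answer: A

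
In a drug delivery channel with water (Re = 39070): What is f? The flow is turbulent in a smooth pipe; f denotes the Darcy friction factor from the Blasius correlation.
Formula: f = \frac{0.316}{Re^{0.25}}
f = 0.316/39070^0.25 = 0.02248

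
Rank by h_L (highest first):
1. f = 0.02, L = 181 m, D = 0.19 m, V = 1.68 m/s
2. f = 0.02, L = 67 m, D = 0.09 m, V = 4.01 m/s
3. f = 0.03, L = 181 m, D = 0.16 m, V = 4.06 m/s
Case 1: h_L = 2.741 m
Case 2: h_L = 12.2 m
Case 3: h_L = 28.51 m
Ranking (highest first): 3, 2, 1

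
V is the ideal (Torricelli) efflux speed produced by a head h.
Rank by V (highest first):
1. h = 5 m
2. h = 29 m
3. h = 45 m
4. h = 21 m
Case 1: V = 9.905 m/s
Case 2: V = 23.85 m/s
Case 3: V = 29.71 m/s
Case 4: V = 20.3 m/s
Ranking (highest first): 3, 2, 4, 1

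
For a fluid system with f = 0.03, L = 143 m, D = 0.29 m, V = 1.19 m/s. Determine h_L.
Formula: h_L = f \frac{L}{D} \frac{V^2}{2g}
h_L = 0.03·(143/0.29)·1.19²/(2·9.81) = 1.068 m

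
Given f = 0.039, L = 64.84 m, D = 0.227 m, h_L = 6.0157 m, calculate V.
Formula: h_L = f \frac{L}{D} \frac{V^2}{2g}
Substituting knowns: 6.0157 = 0.039·(64.84/0.227)·V²/(2·9.81)
Solving for V: V = √(6.0157·2·9.81/(0.039·(64.84/0.227))) = 3.255 m/s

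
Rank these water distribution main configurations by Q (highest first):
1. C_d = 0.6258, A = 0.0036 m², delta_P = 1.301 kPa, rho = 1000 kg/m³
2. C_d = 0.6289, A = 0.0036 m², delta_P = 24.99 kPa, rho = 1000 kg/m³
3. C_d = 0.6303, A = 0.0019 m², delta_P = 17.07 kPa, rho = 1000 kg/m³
Case 1: Q = 3.634 L/s
Case 2: Q = 16.01 L/s
Case 3: Q = 6.997 L/s
Ranking (highest first): 2, 3, 1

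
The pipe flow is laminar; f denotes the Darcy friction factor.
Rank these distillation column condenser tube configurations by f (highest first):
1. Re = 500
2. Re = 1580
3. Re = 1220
Case 1: f = 0.128
Case 2: f = 0.04051
Case 3: f = 0.05246
Ranking (highest first): 1, 3, 2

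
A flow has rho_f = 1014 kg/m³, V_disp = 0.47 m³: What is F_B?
Formula: F_B = \rho_f g V_{disp}
F_B = 1014·9.81·0.47 = 4675 N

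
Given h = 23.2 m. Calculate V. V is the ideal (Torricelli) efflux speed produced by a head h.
Formula: V = \sqrt{2 g h}
V = √(2·9.81·23.2) = 21.34 m/s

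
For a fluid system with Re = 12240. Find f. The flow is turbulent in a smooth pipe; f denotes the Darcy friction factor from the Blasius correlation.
Formula: f = \frac{0.316}{Re^{0.25}}
f = 0.316/12240^0.25 = 0.03004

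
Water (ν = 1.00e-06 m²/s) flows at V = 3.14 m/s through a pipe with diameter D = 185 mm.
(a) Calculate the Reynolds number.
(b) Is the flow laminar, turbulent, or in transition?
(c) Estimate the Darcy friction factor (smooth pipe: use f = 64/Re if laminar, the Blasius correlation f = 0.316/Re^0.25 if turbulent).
(a) Re = V·D/ν = 3.14·0.185/1.00e-06 = 580900
(b) Flow regime: turbulent (Re > 4000)
(c) Friction factor: f = 0.316/Re^0.25 = 0.316/580900^0.25 = 0.01145 (Blasius is strictly valid for Re ≲ 1e5; used here as the smooth-pipe estimate the problem specifies)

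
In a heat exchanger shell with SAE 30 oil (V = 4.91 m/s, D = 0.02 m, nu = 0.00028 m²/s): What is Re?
Formula: Re = \frac{V D}{\nu}
Re = 4.91·0.02/0.00028 = 350.7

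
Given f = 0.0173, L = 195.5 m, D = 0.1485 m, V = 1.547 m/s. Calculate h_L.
Formula: h_L = f \frac{L}{D} \frac{V^2}{2g}
h_L = 0.0173·(195.5/0.1485)·1.547²/(2·9.81) = 2.778 m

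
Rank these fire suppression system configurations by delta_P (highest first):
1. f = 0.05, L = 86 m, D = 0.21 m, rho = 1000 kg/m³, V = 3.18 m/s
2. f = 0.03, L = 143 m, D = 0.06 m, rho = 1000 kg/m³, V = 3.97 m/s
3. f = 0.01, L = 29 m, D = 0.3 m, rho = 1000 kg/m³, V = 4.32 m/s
Case 1: delta_P = 103.5 kPa
Case 2: delta_P = 563.5 kPa
Case 3: delta_P = 9.02 kPa
Ranking (highest first): 2, 1, 3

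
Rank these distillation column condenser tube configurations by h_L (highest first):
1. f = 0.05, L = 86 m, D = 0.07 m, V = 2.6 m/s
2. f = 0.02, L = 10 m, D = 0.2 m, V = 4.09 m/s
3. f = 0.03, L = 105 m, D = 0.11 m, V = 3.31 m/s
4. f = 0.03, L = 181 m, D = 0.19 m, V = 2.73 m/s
Case 1: h_L = 21.16 m
Case 2: h_L = 0.8526 m
Case 3: h_L = 15.99 m
Case 4: h_L = 10.86 m
Ranking (highest first): 1, 3, 4, 2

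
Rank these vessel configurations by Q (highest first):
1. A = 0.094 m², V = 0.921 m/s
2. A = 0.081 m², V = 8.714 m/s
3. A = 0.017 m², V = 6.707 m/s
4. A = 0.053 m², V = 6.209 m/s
Case 1: Q = 86.57 L/s
Case 2: Q = 705.8 L/s
Case 3: Q = 114 L/s
Case 4: Q = 329.1 L/s
Ranking (highest first): 2, 4, 3, 1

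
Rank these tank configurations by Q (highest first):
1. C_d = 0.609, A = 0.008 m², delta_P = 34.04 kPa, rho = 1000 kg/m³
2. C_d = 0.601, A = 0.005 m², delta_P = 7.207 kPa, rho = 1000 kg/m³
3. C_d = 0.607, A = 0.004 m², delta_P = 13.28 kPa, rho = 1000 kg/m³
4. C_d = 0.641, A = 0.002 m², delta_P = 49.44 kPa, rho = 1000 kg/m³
Case 1: Q = 40.2 L/s
Case 2: Q = 11.41 L/s
Case 3: Q = 12.51 L/s
Case 4: Q = 12.75 L/s
Ranking (highest first): 1, 4, 3, 2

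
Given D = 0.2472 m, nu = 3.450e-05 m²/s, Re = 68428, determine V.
Formula: Re = \frac{V D}{\nu}
Substituting knowns: 68428 = V·0.2472/3.450e-05
Solving for V: V = 68428·3.450e-05/0.2472 = 9.55 m/s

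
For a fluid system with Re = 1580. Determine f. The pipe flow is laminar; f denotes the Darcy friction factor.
Formula: f = \frac{64}{Re}
f = 64/1580 = 0.04051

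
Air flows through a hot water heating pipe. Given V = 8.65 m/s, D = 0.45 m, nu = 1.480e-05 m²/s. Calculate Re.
Formula: Re = \frac{V D}{\nu}
Re = 8.65·0.45/1.480e-05 = 263007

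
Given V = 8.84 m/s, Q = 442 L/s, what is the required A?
Formula: Q = A V
Substituting knowns: 442 = A·8.84·1000
Solving for A: A = (442/1000)/8.84 = 0.05 m²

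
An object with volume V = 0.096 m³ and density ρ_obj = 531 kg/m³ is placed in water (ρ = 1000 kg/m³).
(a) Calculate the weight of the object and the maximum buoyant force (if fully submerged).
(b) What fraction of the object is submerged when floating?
(a) W=rho_obj*g*V=531*9.81*0.096=500.1 N; F_B(max)=rho*g*V=1000*9.81*0.096=941.8 N
(b) Floating fraction=rho_obj/rho=531/1000=0.531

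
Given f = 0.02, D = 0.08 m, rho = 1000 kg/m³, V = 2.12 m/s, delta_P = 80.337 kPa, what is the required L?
Formula: \Delta P = f \frac{L}{D} \frac{\rho V^2}{2}
Substituting knowns: 80.337 = 0.02·(L/0.08)·0.5·1000·2.12²/1000
Solving for L: L = (80.337·1000)·0.08/(0.02·0.5·1000·2.12²) = 143 m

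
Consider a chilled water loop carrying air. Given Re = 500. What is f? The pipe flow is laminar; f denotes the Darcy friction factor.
Formula: f = \frac{64}{Re}
f = 64/500 = 0.128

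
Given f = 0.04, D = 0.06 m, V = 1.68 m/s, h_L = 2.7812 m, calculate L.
Formula: h_L = f \frac{L}{D} \frac{V^2}{2g}
Substituting knowns: 2.7812 = 0.04·(L/0.06)·1.68²/(2·9.81)
Solving for L: L = 2.7812·2·9.81·0.06/(0.04·1.68²) = 29 m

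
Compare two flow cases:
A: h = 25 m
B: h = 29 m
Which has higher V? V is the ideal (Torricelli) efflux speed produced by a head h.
V(A) = 22.15 m/s, V(B) = 23.85 m/s. Answer: B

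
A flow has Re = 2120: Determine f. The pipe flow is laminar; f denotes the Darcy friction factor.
Formula: f = \frac{64}{Re}
f = 64/2120 = 0.03019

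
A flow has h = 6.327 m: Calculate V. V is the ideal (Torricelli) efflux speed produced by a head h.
Formula: V = \sqrt{2 g h}
V = √(2·9.81·6.327) = 11.14 m/s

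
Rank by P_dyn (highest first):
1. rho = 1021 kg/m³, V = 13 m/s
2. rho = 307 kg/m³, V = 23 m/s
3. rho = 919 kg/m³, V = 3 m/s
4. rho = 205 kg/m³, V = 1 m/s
Case 1: P_dyn = 86.27 kPa
Case 2: P_dyn = 81.2 kPa
Case 3: P_dyn = 4.136 kPa
Case 4: P_dyn = 0.1025 kPa
Ranking (highest first): 1, 2, 3, 4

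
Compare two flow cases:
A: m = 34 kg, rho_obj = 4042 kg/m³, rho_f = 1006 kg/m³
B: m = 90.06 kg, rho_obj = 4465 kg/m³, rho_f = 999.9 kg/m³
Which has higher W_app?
W_app(A) = 250.5 N, W_app(B) = 685.6 N. Answer: B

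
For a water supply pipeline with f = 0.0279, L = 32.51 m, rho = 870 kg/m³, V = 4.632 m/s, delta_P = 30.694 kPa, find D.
Formula: \Delta P = f \frac{L}{D} \frac{\rho V^2}{2}
Substituting knowns: 30.694 = 0.0279·(32.51/D)·0.5·870·4.632²/1000
Solving for D: D = 0.0279·32.51·0.5·870·4.632²/(30.694·1000) = 0.2758 m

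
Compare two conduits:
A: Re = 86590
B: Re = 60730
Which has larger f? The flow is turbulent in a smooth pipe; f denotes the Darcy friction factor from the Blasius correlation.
f(A) = 0.01842, f(B) = 0.02013. Answer: B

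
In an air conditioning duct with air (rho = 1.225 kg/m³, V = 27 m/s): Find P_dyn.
Formula: P_{dyn} = \frac{1}{2} \rho V^2
P_dyn = 0.5·1.225·27²/1000 = 0.4465 kPa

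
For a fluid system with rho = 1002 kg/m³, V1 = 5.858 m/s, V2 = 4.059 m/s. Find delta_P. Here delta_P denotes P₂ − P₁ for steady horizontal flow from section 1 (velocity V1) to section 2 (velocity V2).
Formula: \Delta P = \frac{1}{2} \rho (V_1^2 - V_2^2)
delta_P = 0.5·1002·(5.858² − 4.059²)/1000 = 8.938 kPa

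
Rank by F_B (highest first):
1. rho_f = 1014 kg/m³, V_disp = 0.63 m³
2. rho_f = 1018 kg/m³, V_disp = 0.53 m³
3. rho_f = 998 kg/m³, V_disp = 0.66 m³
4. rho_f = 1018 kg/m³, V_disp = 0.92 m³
Case 1: F_B = 6267 N
Case 2: F_B = 5293 N
Case 3: F_B = 6462 N
Case 4: F_B = 9188 N
Ranking (highest first): 4, 3, 1, 2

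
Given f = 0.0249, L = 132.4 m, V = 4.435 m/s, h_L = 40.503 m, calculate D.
Formula: h_L = f \frac{L}{D} \frac{V^2}{2g}
Substituting knowns: 40.503 = 0.0249·(132.4/D)·4.435²/(2·9.81)
Solving for D: D = 0.0249·132.4·4.435²/(2·9.81·40.503) = 0.0816 m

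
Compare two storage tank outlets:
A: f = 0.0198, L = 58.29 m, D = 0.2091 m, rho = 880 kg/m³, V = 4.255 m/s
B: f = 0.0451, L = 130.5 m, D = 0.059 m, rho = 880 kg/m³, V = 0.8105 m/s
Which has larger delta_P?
delta_P(A) = 43.97 kPa, delta_P(B) = 28.83 kPa. Answer: A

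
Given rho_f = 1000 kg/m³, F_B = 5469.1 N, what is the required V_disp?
Formula: F_B = \rho_f g V_{disp}
Substituting knowns: 5469.1 = 1000·9.81·V_disp
Solving for V_disp: V_disp = 5469.1/(1000·9.81) = 0.5575 m³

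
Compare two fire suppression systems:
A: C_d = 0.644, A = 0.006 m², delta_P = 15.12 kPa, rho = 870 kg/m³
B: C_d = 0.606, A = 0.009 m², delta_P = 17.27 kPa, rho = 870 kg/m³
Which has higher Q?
Q(A) = 22.78 L/s, Q(B) = 34.37 L/s. Answer: B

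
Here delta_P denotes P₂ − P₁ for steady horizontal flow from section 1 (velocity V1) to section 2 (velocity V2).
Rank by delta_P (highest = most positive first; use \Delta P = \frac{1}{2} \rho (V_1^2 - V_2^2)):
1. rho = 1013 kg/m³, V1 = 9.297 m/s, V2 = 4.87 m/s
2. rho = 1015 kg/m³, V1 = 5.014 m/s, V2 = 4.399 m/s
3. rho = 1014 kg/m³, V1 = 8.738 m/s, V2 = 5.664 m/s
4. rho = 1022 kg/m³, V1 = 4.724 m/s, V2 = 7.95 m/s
Case 1: delta_P = 31.77 kPa
Case 2: delta_P = 2.938 kPa
Case 3: delta_P = 22.45 kPa
Case 4: delta_P = -20.89 kPa
Ranking (highest first): 1, 3, 2, 4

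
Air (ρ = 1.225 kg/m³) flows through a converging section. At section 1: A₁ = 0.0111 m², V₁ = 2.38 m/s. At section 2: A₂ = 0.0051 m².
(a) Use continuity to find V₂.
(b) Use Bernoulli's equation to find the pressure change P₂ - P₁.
(a) Continuity: A₁V₁=A₂V₂ -> V₂=A₁V₁/A₂=0.0111*2.38/0.0051=5.18 m/s
(b) Bernoulli: P₂-P₁=0.5*rho*(V₁^2-V₂^2)/1000=0.5*1.225*(2.38^2-5.18^2)/1000=-0.01297 kPa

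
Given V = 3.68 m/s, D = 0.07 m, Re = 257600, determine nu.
Formula: Re = \frac{V D}{\nu}
Substituting knowns: 257600 = 3.68·0.07/nu
Solving for nu: nu = 3.68·0.07/257600 = 1.000e-06 m²/s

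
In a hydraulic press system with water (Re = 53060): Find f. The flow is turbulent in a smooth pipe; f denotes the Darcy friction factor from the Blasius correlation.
Formula: f = \frac{0.316}{Re^{0.25}}
f = 0.316/53060^0.25 = 0.02082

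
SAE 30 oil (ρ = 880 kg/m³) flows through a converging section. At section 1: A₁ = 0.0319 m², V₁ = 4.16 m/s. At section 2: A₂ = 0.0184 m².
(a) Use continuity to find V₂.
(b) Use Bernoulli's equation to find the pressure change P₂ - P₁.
(a) Continuity: A₁V₁=A₂V₂ -> V₂=A₁V₁/A₂=0.0319*4.16/0.0184=7.21 m/s
(b) Bernoulli: P₂-P₁=0.5*rho*(V₁^2-V₂^2)/1000=0.5*880*(4.16^2-7.21^2)/1000=-15.26 kPa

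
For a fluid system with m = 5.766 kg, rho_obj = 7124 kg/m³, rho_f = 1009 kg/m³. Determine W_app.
Formula: W_{app} = mg\left(1 - \frac{\rho_f}{\rho_{obj}}\right)
W_app = 5.766·9.81·(1 − 1009/7124) = 48.55 N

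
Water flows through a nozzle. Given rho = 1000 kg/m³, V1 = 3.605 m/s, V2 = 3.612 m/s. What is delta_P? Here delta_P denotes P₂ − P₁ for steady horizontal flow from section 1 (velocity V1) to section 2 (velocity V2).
Formula: \Delta P = \frac{1}{2} \rho (V_1^2 - V_2^2)
delta_P = 0.5·1000·(3.605² − 3.612²)/1000 = -0.02526 kPa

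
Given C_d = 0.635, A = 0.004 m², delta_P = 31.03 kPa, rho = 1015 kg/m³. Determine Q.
Formula: Q = C_d A \sqrt{\frac{2 \Delta P}{\rho}}
Q = 0.635·0.004·√(2·(31.03·1000)/1015)·1000 = 19.86 L/s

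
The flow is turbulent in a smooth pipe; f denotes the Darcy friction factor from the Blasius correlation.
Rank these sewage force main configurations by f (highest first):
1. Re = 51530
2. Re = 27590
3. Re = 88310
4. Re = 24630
Case 1: f = 0.02097
Case 2: f = 0.02452
Case 3: f = 0.01833
Case 4: f = 0.02522
Ranking (highest first): 4, 2, 1, 3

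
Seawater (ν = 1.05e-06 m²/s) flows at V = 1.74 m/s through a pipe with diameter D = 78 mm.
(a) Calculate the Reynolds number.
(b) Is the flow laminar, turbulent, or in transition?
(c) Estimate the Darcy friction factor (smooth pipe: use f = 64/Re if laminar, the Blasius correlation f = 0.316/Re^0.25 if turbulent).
(a) Re = V·D/ν = 1.74·0.078/1.05e-06 = 129260
(b) Flow regime: turbulent (Re > 4000)
(c) Friction factor: f = 0.316/Re^0.25 = 0.316/129260^0.25 = 0.01667 (Blasius is strictly valid for Re ≲ 1e5; used here as the smooth-pipe estimate the problem specifies)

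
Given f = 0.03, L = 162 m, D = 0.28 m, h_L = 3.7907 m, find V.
Formula: h_L = f \frac{L}{D} \frac{V^2}{2g}
Substituting knowns: 3.7907 = 0.03·(162/0.28)·V²/(2·9.81)
Solving for V: V = √(3.7907·2·9.81/(0.03·(162/0.28))) = 2.07 m/s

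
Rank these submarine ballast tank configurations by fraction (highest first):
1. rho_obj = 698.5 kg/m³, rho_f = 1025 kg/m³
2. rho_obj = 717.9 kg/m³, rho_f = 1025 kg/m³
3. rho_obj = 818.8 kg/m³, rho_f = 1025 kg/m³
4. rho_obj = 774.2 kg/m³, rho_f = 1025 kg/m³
Case 1: fraction = 0.6815
Case 2: fraction = 0.7004
Case 3: fraction = 0.7988
Case 4: fraction = 0.7553
Ranking (highest first): 3, 4, 2, 1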